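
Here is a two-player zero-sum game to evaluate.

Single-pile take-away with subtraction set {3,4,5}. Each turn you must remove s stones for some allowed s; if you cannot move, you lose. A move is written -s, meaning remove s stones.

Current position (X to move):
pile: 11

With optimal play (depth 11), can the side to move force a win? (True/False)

X winning at [11]: True

ply 1, X at 11 | -3=+1→8*; -4=-1→7; -5=-1→6
ply 2, O at 8 | -3=-1→5*; -4=-1→4; -5=-1→3
ply 3, X at 5 | -3=+1→2*; -4=+1→1; -5=+1→0
ply 4: 2 is terminal -1 (O); from 11 depth 11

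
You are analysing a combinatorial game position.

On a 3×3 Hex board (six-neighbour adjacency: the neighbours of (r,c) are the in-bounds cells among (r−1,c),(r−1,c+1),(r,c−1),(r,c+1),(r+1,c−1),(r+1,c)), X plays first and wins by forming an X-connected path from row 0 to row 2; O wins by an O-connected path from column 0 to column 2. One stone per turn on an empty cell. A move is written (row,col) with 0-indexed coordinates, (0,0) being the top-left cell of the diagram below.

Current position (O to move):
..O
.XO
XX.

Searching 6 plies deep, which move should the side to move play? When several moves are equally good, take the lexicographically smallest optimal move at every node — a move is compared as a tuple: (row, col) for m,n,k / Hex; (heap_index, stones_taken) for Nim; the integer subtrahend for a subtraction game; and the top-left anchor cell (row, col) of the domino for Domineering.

O's best at [..O/.XO/XX.]: (0,1)

[..O/.XO/XX.] O move#1: (0,0):-1/O.O/.XO/XX., (0,1):+1/.OO/.XO/XX.*, (1,0):-1/..O/OXO/XX., (2,2):-1/..O/.XO/XXO
[.OO/.XO/XX.] X move#2: (0,0):-1/XOO/.XO/XX.*, (1,0):-1/.OO/XXO/XX., (2,2):-1/.OO/.XO/XXX
[XOO/.XO/XX.] O move#3: (1,0):+1/XOO/OXO/XX.*, (2,2):-1/XOO/.XO/XXO
[XOO/OXO/XX.] end (terminal -1, X#4); searched ..O/.XO/XX. to 6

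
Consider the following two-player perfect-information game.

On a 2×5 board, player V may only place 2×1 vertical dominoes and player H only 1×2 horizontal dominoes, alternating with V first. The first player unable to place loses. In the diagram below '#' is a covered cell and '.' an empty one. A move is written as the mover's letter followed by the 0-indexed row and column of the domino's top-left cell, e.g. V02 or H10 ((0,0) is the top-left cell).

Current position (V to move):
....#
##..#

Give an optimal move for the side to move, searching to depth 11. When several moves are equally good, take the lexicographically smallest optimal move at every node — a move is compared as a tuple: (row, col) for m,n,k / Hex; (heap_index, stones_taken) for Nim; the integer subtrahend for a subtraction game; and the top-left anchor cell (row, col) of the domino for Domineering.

V's best at [....#/##..#]: V02

[....#/##..#] V move#1: V02:+1/..#.#/###.#*, V03:-1/...##/##.##
[..#.#/###.#] H move#2: H00:-1/###.#/###.#*
[###.#/###.#] V move#3: V03:+1/#####/#####*
[#####/#####] end (terminal -1, H#4); searched ....#/##..# to 11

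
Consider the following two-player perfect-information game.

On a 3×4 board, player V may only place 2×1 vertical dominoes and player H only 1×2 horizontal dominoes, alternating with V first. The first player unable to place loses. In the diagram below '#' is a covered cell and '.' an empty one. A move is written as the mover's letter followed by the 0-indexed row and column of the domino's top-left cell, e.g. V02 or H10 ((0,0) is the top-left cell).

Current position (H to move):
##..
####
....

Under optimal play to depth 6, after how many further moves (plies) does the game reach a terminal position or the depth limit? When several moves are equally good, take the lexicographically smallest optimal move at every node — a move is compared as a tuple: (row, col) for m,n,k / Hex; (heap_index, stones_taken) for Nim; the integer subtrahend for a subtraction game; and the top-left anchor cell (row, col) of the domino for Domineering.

PV length from [##../####/....]: 1 ply

p1 H@[##../####/....]: H02[####/####/....]+1* H20[##../####/##..]+1 H21[##../####/.##.]+1 H22[##../####/..##]+1
p2 V@[####/####/....] terminal -1; root [##../####/....] d6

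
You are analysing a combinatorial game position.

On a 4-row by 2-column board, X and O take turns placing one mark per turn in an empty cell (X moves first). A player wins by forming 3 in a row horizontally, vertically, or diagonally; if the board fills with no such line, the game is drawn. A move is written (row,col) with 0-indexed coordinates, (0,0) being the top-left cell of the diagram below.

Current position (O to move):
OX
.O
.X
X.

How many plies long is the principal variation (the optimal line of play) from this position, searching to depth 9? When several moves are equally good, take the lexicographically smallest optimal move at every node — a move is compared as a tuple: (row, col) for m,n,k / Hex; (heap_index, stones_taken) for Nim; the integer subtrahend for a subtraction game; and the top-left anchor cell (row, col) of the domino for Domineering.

[OX/.O/.X/X.] O move#1: (1,0):+0/OX/OO/.X/X.*, (2,0):+0/OX/.O/OX/X., (3,1):+0/OX/.O/.X/XO
[OX/OO/.X/X.] X move#2: (2,0):+0/OX/OO/XX/X.*, (3,1):-1/OX/OO/.X/XX
[OX/OO/XX/X.] O move#3: (3,1):+0/OX/OO/XX/XO*
[OX/OO/XX/XO] end (terminal +0, X#4); searched OX/.O/.X/X. to 9

PV length from [OX/.O/.X/X.]: 3 plies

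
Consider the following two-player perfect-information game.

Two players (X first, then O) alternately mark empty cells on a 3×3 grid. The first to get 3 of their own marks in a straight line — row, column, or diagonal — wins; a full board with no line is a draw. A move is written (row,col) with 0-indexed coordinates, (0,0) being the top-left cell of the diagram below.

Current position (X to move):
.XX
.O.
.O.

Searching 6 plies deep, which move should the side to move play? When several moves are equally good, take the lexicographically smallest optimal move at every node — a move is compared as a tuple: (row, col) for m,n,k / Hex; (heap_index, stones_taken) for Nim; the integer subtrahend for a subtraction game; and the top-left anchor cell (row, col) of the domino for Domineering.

ply 1, X at .XX/.O./.O. | (0,0)=+1→XXX/.O./.O.*; (1,0)=+0→.XX/XO./.O.; (1,2)=+1→.XX/.OX/.O.; (2,0)=+0→.XX/.O./XO.; (2,2)=+1→.XX/.O./.OX
ply 2: XXX/.O./.O. is terminal -1 (O); from .XX/.O./.O. depth 6

X's best at [.XX/.O./.O.]: (0,0)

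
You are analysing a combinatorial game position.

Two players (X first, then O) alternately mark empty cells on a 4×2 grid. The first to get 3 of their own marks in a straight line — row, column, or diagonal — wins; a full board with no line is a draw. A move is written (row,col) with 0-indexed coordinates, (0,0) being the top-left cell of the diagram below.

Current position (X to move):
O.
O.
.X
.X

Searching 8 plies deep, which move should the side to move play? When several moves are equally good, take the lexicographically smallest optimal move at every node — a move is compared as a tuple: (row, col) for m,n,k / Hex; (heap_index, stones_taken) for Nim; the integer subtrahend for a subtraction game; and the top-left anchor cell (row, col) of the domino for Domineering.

X's best at [O./O./.X/.X]: (1,1)

ply 1, X at O./O./.X/.X | (0,1)=-1→OX/O./.X/.X; (1,1)=+1→O./OX/.X/.X*; (2,0)=+0→O./O./XX/.X; (3,0)=-1→O./O./.X/XX
ply 2: O./OX/.X/.X is terminal -1 (O); from O./O./.X/.X depth 8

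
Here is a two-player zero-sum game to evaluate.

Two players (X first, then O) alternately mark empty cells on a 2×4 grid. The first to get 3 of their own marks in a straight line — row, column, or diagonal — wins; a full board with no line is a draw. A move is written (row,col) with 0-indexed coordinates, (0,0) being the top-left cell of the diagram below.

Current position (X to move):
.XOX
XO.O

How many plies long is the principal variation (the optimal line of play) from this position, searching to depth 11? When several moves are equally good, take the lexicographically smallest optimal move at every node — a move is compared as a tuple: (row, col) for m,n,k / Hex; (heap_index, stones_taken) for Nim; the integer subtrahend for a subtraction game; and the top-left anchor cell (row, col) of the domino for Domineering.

p1 X@[.XOX/XO.O]: (0,0)[XXOX/XO.O]-1 (1,2)[.XOX/XOXO]+0*
p2 O@[.XOX/XOXO]: (0,0)[OXOX/XOXO]+0*
p3 X@[OXOX/XOXO] terminal +0; root [.XOX/XO.O] d11

PV length from [.XOX/XO.O]: 2 plies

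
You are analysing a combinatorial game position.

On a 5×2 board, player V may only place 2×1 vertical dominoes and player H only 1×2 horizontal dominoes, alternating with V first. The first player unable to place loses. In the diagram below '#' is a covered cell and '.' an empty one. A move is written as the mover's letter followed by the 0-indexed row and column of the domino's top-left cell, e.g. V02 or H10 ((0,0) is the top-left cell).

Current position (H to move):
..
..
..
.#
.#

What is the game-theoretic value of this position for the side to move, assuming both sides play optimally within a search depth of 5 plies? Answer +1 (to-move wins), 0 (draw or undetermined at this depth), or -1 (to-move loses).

value(../../../.#/.#, H) = +1

p1 H@[../../../.#/.#]: H00[##/../../.#/.#]-1 H10[../##/../.#/.#]+1* H20[../../##/.#/.#]-1
p2 V@[../##/../.#/.#]: V20[../##/#./##/.#]-1* V30[../##/../##/##]-1
p3 H@[../##/#./##/.#]: H00[##/##/#./##/.#]+1*
p4 V@[##/##/#./##/.#] terminal -1; root [../../../.#/.#] d5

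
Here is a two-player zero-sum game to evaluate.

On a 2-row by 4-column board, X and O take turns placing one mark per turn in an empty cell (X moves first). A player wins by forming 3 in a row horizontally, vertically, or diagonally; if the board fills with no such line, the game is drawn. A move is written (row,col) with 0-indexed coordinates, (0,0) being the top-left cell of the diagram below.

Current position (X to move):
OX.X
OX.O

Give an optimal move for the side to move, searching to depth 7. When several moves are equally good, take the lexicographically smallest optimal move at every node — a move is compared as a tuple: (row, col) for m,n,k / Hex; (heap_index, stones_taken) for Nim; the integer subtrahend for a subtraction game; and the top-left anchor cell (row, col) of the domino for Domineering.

ply 1, X at OX.X/OX.O | (0,2)=+1→OXXX/OX.O*; (1,2)=+0→OX.X/OXXO
ply 2: OXXX/OX.O is terminal -1 (O); from OX.X/OX.O depth 7

X's best at [OX.X/OX.O]: (0,2)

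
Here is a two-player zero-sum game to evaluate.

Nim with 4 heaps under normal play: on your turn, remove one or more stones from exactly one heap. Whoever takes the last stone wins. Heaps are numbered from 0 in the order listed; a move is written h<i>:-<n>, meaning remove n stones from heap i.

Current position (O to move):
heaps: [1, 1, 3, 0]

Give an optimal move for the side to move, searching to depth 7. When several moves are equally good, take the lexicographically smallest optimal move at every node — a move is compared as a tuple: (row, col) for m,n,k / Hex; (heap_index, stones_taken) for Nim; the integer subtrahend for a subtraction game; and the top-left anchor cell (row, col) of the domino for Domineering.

O's best at [(1,1,3,0)]: h2:-3

p1 O@[(1,1,3,0)]: h0:-1[(0,1,3,0)]-1 h1:-1[(1,0,3,0)]-1 h2:-1[(1,1,2,0)]-1 h2:-2[(1,1,1,0)]-1 h2:-3[(1,1,0,0)]+1*
p2 X@[(1,1,0,0)]: h0:-1[(0,1,0,0)]-1* h1:-1[(1,0,0,0)]-1
p3 O@[(0,1,0,0)]: h1:-1[(0,0,0,0)]+1*
p4 X@[(0,0,0,0)] terminal -1; root [(1,1,3,0)] d7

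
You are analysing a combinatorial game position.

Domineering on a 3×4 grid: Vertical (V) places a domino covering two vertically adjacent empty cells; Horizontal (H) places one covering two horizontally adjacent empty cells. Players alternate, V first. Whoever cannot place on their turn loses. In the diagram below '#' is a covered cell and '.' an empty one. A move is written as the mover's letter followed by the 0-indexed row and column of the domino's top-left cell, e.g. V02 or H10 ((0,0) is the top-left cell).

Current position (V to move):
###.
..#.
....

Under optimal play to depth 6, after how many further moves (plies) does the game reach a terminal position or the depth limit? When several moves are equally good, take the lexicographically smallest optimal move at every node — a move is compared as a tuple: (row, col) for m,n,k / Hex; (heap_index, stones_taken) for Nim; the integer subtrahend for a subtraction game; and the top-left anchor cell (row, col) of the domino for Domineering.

PV length from [###./..#./....]: 3 plies

ply 1, V at ###./..#./.... | V03=-1→####/..##/....; V10=+1→###./#.#./#...*; V11=+1→###./.##./.#..; V13=-1→###./..##/...#
ply 2, H at ###./#.#./#... | H21=-1→###./#.#./###.*; H22=-1→###./#.#./#.##
ply 3, V at ###./#.#./###. | V03=+1→####/#.##/###.*; V13=+1→###./#.##/####
ply 4: ####/#.##/###. is terminal -1 (H); from ###./..#./.... depth 6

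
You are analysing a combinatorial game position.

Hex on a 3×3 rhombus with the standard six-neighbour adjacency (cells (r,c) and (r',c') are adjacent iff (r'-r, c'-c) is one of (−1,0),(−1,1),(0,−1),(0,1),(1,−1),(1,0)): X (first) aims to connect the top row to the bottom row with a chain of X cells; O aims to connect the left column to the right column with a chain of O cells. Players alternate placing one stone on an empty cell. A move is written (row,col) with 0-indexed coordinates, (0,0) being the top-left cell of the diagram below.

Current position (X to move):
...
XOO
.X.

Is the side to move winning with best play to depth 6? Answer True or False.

[.../XOO/.X.] X move#1: (0,0):-1/X../XOO/.X., (0,1):-1/.X./XOO/.X., (0,2):-1/..X/XOO/.X., (2,0):+1/.../XOO/XX.*, (2,2):-1/.../XOO/.XX
[.../XOO/XX.] O move#2: (0,0):-1/O../XOO/XX.*, (0,1):-1/.O./XOO/XX., (0,2):-1/..O/XOO/XX., (2,2):-1/.../XOO/XXO
[O../XOO/XX.] X move#3: (0,1):+1/OX./XOO/XX.*, (0,2):-1/O.X/XOO/XX., (2,2):-1/O../XOO/XXX
[OX./XOO/XX.] end (terminal -1, O#4); searched .../XOO/.X. to 6

X winning at [.../XOO/.X.]: True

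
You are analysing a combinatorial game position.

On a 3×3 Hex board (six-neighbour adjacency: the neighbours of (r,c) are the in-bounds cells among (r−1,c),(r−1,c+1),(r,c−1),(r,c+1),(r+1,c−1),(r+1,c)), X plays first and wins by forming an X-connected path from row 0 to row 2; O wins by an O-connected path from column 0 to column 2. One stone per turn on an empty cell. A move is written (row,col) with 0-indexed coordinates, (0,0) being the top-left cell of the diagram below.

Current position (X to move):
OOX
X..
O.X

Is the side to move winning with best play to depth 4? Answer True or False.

p1 X@[OOX/X../O.X]: (1,1)[OOX/XX./O.X]+1* (1,2)[OOX/X.X/O.X]+1 (2,1)[OOX/X../OXX]+1
p2 O@[OOX/XX./O.X]: (1,2)[OOX/XXO/O.X]-1* (2,1)[OOX/XX./OOX]-1
p3 X@[OOX/XXO/O.X]: (2,1)[OOX/XXO/OXX]+1*
p4 O@[OOX/XXO/OXX] terminal -1; root [OOX/X../O.X] d4

X winning at [OOX/X../O.X]: True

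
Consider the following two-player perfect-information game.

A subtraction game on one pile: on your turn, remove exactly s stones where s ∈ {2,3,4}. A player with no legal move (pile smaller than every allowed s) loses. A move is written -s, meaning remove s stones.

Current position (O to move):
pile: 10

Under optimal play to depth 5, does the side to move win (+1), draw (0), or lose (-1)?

p1 O@[10]: -2[8]-1 -3[7]+1* -4[6]+1
p2 X@[7]: -2[5]-1* -3[4]-1 -4[3]-1
p3 O@[5]: -2[3]-1 -3[2]-1 -4[1]+1*
p4 X@[1] terminal -1; root [10] d5

value(10, O) = +1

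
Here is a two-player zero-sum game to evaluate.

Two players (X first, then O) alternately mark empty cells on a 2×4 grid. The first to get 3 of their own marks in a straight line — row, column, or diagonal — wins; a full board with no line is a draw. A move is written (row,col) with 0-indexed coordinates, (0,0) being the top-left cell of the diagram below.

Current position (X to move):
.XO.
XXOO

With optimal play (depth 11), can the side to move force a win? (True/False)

ply 1, X at .XO./XXOO | (0,0)=+0→XXO./XXOO*; (0,3)=+0→.XOX/XXOO
ply 2, O at XXO./XXOO | (0,3)=+0→XXOO/XXOO*
ply 3: XXOO/XXOO is terminal +0 (X); from .XO./XXOO depth 11

X winning at [.XO./XXOO]: False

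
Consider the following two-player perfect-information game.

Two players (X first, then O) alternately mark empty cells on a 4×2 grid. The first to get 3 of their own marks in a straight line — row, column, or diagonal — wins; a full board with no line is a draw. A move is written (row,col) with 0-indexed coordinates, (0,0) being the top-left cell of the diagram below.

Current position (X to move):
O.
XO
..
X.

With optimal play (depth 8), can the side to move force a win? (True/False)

X winning at [O./XO/../X.]: True

[O./XO/../X.] X move#1: (0,1):+0/OX/XO/../X., (2,0):+1/O./XO/X./X.*, (2,1):+0/O./XO/.X/X., (3,1):+0/O./XO/../XX
[O./XO/X./X.] end (terminal -1, O#2); searched O./XO/../X. to 8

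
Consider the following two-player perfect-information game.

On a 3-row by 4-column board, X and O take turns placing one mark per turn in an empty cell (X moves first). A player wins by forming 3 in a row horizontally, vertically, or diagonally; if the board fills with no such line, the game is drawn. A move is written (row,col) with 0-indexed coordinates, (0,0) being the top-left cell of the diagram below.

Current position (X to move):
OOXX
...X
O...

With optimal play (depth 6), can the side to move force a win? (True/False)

ply 1, X at OOXX/...X/O... | (1,0)=+1→OOXX/X..X/O...*; (1,1)=-1→OOXX/.X.X/O...; (1,2)=-1→OOXX/..XX/O...; (2,1)=-1→OOXX/...X/OX..; (2,2)=-1→OOXX/...X/O.X.; (2,3)=+1→OOXX/...X/O..X
ply 2, O at OOXX/X..X/O... | (1,1)=-1→OOXX/XO.X/O...*; (1,2)=-1→OOXX/X.OX/O...; (2,1)=-1→OOXX/X..X/OO..; (2,2)=-1→OOXX/X..X/O.O.; (2,3)=-1→OOXX/X..X/O..O
ply 3, X at OOXX/XO.X/O... | (1,2)=-1→OOXX/XOXX/O...; (2,1)=-1→OOXX/XO.X/OX..; (2,2)=-1→OOXX/XO.X/O.X.; (2,3)=+1→OOXX/XO.X/O..X*
ply 4: OOXX/XO.X/O..X is terminal -1 (O); from OOXX/...X/O... depth 6

X winning at [OOXX/...X/O...]: True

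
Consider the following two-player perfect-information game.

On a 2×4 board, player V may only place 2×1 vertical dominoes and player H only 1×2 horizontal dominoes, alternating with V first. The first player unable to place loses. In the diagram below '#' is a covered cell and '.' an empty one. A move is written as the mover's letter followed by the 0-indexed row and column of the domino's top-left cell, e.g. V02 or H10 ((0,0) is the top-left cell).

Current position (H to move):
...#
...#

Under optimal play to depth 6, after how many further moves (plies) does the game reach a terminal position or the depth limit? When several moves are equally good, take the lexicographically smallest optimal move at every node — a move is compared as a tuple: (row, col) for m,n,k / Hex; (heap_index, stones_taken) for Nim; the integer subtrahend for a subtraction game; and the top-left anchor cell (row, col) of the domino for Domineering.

p1 H@[...#/...#]: H00[##.#/...#]+1* H01[.###/...#]+1 H10[...#/##.#]+1 H11[...#/.###]+1
p2 V@[##.#/...#]: V02[####/..##]-1*
p3 H@[####/..##]: H10[####/####]+1*
p4 V@[####/####] terminal -1; root [...#/...#] d6

PV length from [...#/...#]: 3 plies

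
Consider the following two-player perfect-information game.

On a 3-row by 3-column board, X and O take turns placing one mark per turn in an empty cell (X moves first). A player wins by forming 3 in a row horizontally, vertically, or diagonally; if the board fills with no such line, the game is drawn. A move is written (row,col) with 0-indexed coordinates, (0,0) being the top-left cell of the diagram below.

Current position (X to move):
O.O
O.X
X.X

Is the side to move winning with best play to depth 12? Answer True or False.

[O.O/O.X/X.X] X move#1: (0,1):+0/OXO/O.X/X.X, (1,1):-1/O.O/OXX/X.X, (2,1):+1/O.O/O.X/XXX*
[O.O/O.X/XXX] end (terminal -1, O#2); searched O.O/O.X/X.X to 12

X winning at [O.O/O.X/X.X]: True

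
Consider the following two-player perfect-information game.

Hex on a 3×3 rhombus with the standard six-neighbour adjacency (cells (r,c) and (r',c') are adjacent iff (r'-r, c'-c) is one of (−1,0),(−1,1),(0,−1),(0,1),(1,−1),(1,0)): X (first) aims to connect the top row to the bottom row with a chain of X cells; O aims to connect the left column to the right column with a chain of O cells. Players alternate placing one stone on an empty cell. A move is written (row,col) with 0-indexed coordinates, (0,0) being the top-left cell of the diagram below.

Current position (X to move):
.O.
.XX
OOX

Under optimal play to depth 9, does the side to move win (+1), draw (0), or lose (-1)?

p1 X@[.O./.XX/OOX]: (0,0)[XO./.XX/OOX]+1* (0,2)[.OX/.XX/OOX]+1 (1,0)[.O./XXX/OOX]+1
p2 O@[XO./.XX/OOX]: (0,2)[XOO/.XX/OOX]-1* (1,0)[XO./OXX/OOX]-1
p3 X@[XOO/.XX/OOX]: (1,0)[XOO/XXX/OOX]+1*
p4 O@[XOO/XXX/OOX] terminal -1; root [.O./.XX/OOX] d9

value(.O./.XX/OOX, X) = +1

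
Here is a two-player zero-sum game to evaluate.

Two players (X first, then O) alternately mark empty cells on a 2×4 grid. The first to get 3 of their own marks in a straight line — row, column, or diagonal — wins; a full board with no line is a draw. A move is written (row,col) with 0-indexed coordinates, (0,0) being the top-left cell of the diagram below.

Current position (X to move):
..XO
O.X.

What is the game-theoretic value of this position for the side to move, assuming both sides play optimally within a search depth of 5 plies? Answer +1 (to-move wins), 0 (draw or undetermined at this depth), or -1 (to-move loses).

ply 1, X at ..XO/O.X. | (0,0)=+0→X.XO/O.X.*; (0,1)=+0→.XXO/O.X.; (1,1)=+0→..XO/OXX.; (1,3)=+0→..XO/O.XX
ply 2, O at X.XO/O.X. | (0,1)=+0→XOXO/O.X.*; (1,1)=-1→X.XO/OOX.; (1,3)=-1→X.XO/O.XO
ply 3, X at XOXO/O.X. | (1,1)=+0→XOXO/OXX.*; (1,3)=+0→XOXO/O.XX
ply 4, O at XOXO/OXX. | (1,3)=+0→XOXO/OXXO*
ply 5: XOXO/OXXO is terminal +0 (X); from ..XO/O.X. depth 5

value(..XO/O.X., X) = 0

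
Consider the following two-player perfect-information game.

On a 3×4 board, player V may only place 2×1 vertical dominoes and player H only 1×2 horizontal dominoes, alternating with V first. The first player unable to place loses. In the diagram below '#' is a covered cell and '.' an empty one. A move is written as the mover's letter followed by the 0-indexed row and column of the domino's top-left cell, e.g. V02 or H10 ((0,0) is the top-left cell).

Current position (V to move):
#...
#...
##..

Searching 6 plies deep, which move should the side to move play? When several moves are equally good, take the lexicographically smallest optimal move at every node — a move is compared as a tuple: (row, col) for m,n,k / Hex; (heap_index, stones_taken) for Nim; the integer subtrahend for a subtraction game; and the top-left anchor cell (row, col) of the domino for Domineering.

V's best at [#.../#.../##..]: V02

ply 1, V at #.../#.../##.. | V01=-1→##../##../##..; V02=+1→#.#./#.#./##..*; V03=-1→#..#/#..#/##..; V12=+1→#.../#.#./###.; V13=-1→#.../#..#/##.#
ply 2, H at #.#./#.#./##.. | H22=-1→#.#./#.#./####*
ply 3, V at #.#./#.#./#### | V01=+1→###./###./####*; V03=+1→#.##/#.##/####
ply 4: ###./###./#### is terminal -1 (H); from #.../#.../##.. depth 6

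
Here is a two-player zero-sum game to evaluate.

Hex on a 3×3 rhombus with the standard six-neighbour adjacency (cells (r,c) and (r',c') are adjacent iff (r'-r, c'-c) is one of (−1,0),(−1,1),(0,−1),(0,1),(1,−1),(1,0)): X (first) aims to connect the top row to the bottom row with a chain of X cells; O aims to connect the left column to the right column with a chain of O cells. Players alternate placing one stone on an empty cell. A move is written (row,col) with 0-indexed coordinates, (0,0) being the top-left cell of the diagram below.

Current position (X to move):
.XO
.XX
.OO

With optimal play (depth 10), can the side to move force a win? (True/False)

X winning at [.XO/.XX/.OO]: True

p1 X@[.XO/.XX/.OO]: (0,0)[XXO/.XX/.OO]-1 (1,0)[.XO/XXX/.OO]-1 (2,0)[.XO/.XX/XOO]+1*
p2 O@[.XO/.XX/XOO] terminal -1; root [.XO/.XX/.OO] d10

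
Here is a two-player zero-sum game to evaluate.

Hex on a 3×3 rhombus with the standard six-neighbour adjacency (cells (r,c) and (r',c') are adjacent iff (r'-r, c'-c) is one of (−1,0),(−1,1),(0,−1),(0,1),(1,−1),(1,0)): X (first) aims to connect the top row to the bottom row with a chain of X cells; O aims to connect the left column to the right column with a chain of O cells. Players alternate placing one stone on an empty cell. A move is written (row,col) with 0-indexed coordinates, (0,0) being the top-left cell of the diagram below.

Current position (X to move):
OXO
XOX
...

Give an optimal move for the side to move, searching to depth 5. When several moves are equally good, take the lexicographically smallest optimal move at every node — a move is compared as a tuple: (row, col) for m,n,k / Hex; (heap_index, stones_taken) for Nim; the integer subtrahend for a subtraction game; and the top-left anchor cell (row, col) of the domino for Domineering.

X's best at [OXO/XOX/...]: (2,0)

[OXO/XOX/...] X move#1: (2,0):+1/OXO/XOX/X..*, (2,1):-1/OXO/XOX/.X., (2,2):-1/OXO/XOX/..X
[OXO/XOX/X..] end (terminal -1, O#2); searched OXO/XOX/... to 5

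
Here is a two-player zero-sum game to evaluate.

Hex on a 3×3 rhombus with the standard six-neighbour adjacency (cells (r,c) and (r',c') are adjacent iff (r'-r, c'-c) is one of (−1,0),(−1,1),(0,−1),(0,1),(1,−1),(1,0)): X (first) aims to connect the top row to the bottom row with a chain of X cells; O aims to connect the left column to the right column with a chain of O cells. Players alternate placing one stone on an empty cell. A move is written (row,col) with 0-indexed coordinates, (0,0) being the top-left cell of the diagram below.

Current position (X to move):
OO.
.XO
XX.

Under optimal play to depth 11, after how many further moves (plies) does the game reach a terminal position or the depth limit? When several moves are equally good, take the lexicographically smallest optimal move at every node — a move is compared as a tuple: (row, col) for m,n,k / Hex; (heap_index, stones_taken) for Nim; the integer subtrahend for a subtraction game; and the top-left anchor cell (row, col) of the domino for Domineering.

PV length from [OO./.XO/XX.]: 1 ply

[OO./.XO/XX.] X move#1: (0,2):+1/OOX/.XO/XX.*, (1,0):-1/OO./XXO/XX., (2,2):-1/OO./.XO/XXX
[OOX/.XO/XX.] end (terminal -1, O#2); searched OO./.XO/XX. to 11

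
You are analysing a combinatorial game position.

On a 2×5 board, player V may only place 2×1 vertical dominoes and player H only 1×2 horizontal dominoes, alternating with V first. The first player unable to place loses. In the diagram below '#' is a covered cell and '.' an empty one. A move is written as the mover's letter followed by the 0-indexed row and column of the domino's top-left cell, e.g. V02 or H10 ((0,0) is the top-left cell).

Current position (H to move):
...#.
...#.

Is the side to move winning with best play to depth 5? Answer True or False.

H winning at [...#./...#.]: False

p1 H@[...#./...#.]: H00[##.#./...#.]-1* H01[.###./...#.]-1 H10[...#./##.#.]-1 H11[...#./.###.]-1
p2 V@[##.#./...#.]: V02[####./..##.]+1* V04[##.##/...##]-1
p3 H@[####./..##.]: H10[####./####.]-1*
p4 V@[####./####.]: V04[#####/#####]+1*
p5 H@[#####/#####] terminal -1; root [...#./...#.] d5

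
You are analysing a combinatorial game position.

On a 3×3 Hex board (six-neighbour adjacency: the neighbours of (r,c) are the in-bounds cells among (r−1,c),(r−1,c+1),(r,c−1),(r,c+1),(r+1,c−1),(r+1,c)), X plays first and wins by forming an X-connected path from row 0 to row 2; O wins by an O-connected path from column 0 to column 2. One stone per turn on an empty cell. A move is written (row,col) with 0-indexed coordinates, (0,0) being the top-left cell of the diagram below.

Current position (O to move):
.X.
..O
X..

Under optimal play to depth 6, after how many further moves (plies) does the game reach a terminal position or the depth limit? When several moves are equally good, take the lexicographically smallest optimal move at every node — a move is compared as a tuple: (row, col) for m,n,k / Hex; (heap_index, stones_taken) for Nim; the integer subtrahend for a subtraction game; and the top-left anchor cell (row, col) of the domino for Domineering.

p1 O@[.X./..O/X..]: (0,0)[OX./..O/X..]-1* (0,2)[.XO/..O/X..]-1 (1,0)[.X./O.O/X..]-1 (1,1)[.X./.OO/X..]-1 (2,1)[.X./..O/XO.]-1 (2,2)[.X./..O/X.O]-1
p2 X@[OX./..O/X..]: (0,2)[OXX/..O/X..]+1* (1,0)[OX./X.O/X..]+1 (1,1)[OX./.XO/X..]+1 (2,1)[OX./..O/XX.]+1 (2,2)[OX./..O/X.X]+1
p3 O@[OXX/..O/X..]: (1,0)[OXX/O.O/X..]-1* (1,1)[OXX/.OO/X..]-1 (2,1)[OXX/..O/XO.]-1 (2,2)[OXX/..O/X.O]-1
p4 X@[OXX/O.O/X..]: (1,1)[OXX/OXO/X..]+1* (2,1)[OXX/O.O/XX.]-1 (2,2)[OXX/O.O/X.X]-1
p5 O@[OXX/OXO/X..] terminal -1; root [.X./..O/X..] d6

PV length from [.X./..O/X..]: 4 plies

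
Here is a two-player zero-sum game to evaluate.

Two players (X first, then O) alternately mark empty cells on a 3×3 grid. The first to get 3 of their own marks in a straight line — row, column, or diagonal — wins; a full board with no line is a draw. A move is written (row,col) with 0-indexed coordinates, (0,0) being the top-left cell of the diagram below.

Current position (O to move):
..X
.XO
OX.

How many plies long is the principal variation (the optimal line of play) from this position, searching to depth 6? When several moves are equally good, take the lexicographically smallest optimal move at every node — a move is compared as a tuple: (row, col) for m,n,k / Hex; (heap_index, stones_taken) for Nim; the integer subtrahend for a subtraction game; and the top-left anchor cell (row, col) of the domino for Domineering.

p1 O@[..X/.XO/OX.]: (0,0)[O.X/.XO/OX.]-1 (0,1)[.OX/.XO/OX.]+0* (1,0)[..X/OXO/OX.]-1 (2,2)[..X/.XO/OXO]-1
p2 X@[.OX/.XO/OX.]: (0,0)[XOX/.XO/OX.]+0* (1,0)[.OX/XXO/OX.]+0 (2,2)[.OX/.XO/OXX]+0
p3 O@[XOX/.XO/OX.]: (1,0)[XOX/OXO/OX.]-1 (2,2)[XOX/.XO/OXO]+0*
p4 X@[XOX/.XO/OXO]: (1,0)[XOX/XXO/OXO]+0*
p5 O@[XOX/XXO/OXO] terminal +0; root [..X/.XO/OX.] d6

PV length from [..X/.XO/OX.]: 4 plies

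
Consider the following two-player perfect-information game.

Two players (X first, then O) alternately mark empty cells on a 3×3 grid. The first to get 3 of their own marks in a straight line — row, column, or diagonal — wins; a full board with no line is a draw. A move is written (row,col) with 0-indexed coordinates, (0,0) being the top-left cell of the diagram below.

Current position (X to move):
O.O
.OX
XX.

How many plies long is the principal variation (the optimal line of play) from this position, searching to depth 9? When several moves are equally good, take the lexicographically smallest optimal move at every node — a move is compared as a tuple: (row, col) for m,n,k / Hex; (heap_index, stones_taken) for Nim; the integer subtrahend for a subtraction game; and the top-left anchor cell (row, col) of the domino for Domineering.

PV length from [O.O/.OX/XX.]: 1 ply

p1 X@[O.O/.OX/XX.]: (0,1)[OXO/.OX/XX.]-1 (1,0)[O.O/XOX/XX.]-1 (2,2)[O.O/.OX/XXX]+1*
p2 O@[O.O/.OX/XXX] terminal -1; root [O.O/.OX/XX.] d9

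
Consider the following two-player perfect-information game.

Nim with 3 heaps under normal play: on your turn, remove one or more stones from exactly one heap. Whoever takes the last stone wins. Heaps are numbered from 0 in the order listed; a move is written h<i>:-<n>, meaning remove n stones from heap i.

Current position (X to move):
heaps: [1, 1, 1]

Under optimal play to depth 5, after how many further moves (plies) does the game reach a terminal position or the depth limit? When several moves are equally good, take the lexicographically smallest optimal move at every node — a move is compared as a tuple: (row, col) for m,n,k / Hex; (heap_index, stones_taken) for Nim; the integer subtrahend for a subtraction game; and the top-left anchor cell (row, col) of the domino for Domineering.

PV length from [(1,1,1)]: 3 plies

[(1,1,1)] X move#1: h0:-1:+1/(0,1,1)*, h1:-1:+1/(1,0,1), h2:-1:+1/(1,1,0)
[(0,1,1)] O move#2: h1:-1:-1/(0,0,1)*, h2:-1:-1/(0,1,0)
[(0,0,1)] X move#3: h2:-1:+1/(0,0,0)*
[(0,0,0)] end (terminal -1, O#4); searched (1,1,1) to 5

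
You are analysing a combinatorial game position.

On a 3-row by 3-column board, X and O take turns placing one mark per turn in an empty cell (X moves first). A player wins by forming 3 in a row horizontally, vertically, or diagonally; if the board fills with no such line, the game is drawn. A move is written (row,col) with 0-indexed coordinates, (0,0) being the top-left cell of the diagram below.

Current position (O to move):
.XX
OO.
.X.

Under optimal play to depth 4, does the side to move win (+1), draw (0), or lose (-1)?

[.XX/OO./.X.] O move#1: (0,0):+1/OXX/OO./.X.*, (1,2):+1/.XX/OOO/.X., (2,0):-1/.XX/OO./OX., (2,2):-1/.XX/OO./.XO
[OXX/OO./.X.] X move#2: (1,2):-1/OXX/OOX/.X.*, (2,0):-1/OXX/OO./XX., (2,2):-1/OXX/OO./.XX
[OXX/OOX/.X.] O move#3: (2,0):+1/OXX/OOX/OX.*, (2,2):+1/OXX/OOX/.XO
[OXX/OOX/OX.] end (terminal -1, X#4); searched .XX/OO./.X. to 4

value(.XX/OO./.X., O) = +1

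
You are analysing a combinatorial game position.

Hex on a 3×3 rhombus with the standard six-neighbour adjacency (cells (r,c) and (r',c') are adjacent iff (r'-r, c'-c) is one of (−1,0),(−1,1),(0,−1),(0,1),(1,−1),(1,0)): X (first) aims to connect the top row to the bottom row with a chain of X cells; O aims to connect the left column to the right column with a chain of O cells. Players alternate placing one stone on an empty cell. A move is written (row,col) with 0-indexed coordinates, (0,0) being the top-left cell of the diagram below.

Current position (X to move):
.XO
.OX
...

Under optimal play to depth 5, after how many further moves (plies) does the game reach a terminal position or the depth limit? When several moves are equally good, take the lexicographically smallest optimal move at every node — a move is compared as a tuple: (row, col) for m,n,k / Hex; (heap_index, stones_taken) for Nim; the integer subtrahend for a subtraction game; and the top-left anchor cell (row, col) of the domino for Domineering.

PV length from [.XO/.OX/...]: 2 plies

p1 X@[.XO/.OX/...]: (0,0)[XXO/.OX/...]-1* (1,0)[.XO/XOX/...]-1 (2,0)[.XO/.OX/X..]-1 (2,1)[.XO/.OX/.X.]-1 (2,2)[.XO/.OX/..X]-1
p2 O@[XXO/.OX/...]: (1,0)[XXO/OOX/...]+1* (2,0)[XXO/.OX/O..]+1 (2,1)[XXO/.OX/.O.]+1 (2,2)[XXO/.OX/..O]+1
p3 X@[XXO/OOX/...] terminal -1; root [.XO/.OX/...] d5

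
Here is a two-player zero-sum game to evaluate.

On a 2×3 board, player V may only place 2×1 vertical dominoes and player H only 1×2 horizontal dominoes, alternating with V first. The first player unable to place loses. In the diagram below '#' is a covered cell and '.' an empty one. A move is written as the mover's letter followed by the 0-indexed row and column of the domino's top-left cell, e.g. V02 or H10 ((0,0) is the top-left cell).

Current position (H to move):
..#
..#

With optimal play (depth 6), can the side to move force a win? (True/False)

H winning at [..#/..#]: True

[..#/..#] H move#1: H00:+1/###/..#*, H10:+1/..#/###
[###/..#] end (terminal -1, V#2); searched ..#/..# to 6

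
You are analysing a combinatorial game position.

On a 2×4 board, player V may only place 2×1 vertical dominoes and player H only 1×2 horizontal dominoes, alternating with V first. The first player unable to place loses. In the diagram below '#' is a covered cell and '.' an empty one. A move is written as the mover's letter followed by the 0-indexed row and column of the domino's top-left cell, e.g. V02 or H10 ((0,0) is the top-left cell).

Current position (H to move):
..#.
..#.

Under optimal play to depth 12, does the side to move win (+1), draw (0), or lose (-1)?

[..#./..#.] H move#1: H00:+1/###./..#.*, H10:+1/..#./###.
[###./..#.] V move#2: V03:-1/####/..##*
[####/..##] H move#3: H10:+1/####/####*
[####/####] end (terminal -1, V#4); searched ..#./..#. to 12

value(..#./..#., H) = +1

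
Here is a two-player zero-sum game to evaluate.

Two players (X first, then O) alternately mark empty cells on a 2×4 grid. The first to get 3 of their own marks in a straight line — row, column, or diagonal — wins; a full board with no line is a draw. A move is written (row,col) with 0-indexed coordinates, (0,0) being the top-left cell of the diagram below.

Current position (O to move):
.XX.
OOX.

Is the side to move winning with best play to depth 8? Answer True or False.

p1 O@[.XX./OOX.]: (0,0)[OXX./OOX.]-1* (0,3)[.XXO/OOX.]-1 (1,3)[.XX./OOXO]-1
p2 X@[OXX./OOX.]: (0,3)[OXXX/OOX.]+1* (1,3)[OXX./OOXX]+0
p3 O@[OXXX/OOX.] terminal -1; root [.XX./OOX.] d8

O winning at [.XX./OOX.]: False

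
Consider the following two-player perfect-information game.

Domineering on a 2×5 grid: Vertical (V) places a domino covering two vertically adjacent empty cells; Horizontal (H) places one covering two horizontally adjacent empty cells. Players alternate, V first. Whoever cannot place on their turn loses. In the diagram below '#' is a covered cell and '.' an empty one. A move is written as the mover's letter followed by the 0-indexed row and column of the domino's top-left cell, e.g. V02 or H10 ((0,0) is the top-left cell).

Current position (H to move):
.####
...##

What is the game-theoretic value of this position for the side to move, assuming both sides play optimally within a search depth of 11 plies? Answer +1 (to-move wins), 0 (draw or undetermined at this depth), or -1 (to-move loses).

value(.####/...##, H) = +1

ply 1, H at .####/...## | H10=+1→.####/##.##*; H11=-1→.####/.####
ply 2: .####/##.## is terminal -1 (V); from .####/...## depth 11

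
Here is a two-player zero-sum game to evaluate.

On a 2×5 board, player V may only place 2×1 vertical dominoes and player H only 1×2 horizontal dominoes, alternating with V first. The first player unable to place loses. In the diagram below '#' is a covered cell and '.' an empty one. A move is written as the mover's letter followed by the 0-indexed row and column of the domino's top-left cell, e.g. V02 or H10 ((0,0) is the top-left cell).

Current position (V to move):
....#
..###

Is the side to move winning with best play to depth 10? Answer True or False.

V winning at [....#/..###]: True

p1 V@[....#/..###]: V00[#...#/#.###]-1 V01[.#..#/.####]+1*
p2 H@[.#..#/.####]: H02[.####/.####]-1*
p3 V@[.####/.####]: V00[#####/#####]+1*
p4 H@[#####/#####] terminal -1; root [....#/..###] d10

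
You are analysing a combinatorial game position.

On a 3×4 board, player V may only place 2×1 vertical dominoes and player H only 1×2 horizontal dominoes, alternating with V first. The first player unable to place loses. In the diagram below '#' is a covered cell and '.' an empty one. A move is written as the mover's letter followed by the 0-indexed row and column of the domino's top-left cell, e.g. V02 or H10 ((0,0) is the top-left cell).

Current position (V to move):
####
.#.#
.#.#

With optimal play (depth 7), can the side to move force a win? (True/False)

p1 V@[####/.#.#/.#.#]: V10[####/##.#/##.#]+1* V12[####/.###/.###]+1
p2 H@[####/##.#/##.#] terminal -1; root [####/.#.#/.#.#] d7

V winning at [####/.#.#/.#.#]: True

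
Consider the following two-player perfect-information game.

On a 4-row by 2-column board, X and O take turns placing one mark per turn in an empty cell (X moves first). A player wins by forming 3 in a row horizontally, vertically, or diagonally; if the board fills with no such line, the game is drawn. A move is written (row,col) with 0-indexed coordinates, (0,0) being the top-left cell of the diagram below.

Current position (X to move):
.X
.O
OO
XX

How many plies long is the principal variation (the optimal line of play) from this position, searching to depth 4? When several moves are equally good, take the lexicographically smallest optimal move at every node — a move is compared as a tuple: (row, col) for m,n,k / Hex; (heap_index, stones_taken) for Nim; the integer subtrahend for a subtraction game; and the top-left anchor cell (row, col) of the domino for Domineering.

PV length from [.X/.O/OO/XX]: 2 plies

p1 X@[.X/.O/OO/XX]: (0,0)[XX/.O/OO/XX]+0* (1,0)[.X/XO/OO/XX]+0
p2 O@[XX/.O/OO/XX]: (1,0)[XX/OO/OO/XX]+0*
p3 X@[XX/OO/OO/XX] terminal +0; root [.X/.O/OO/XX] d4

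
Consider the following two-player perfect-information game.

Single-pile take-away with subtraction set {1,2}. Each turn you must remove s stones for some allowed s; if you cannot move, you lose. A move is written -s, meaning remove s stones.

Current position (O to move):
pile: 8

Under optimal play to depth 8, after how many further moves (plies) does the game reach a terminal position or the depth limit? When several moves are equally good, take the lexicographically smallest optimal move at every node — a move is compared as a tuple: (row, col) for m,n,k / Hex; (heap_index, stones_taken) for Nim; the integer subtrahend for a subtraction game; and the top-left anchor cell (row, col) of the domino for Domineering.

ply 1, O at 8 | -1=-1→7; -2=+1→6*
ply 2, X at 6 | -1=-1→5*; -2=-1→4
ply 3, O at 5 | -1=-1→4; -2=+1→3*
ply 4, X at 3 | -1=-1→2*; -2=-1→1
ply 5, O at 2 | -1=-1→1; -2=+1→0*
ply 6: 0 is terminal -1 (X); from 8 depth 8

PV length from [8]: 5 plies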